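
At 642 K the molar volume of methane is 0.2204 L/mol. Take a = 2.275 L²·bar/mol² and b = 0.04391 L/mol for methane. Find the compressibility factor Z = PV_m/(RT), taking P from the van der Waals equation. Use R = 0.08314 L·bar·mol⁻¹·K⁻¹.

P = RT/(V_m − b) − a/V_m² = (0.08314)(642)/(0.2204 − 0.04391) − 2.275/(0.2204)²
  = 53.376/0.17649 − 46.834 = 302.43 − 46.834 = 255.60 bar
Z = PV_m/(RT) = (255.60)(0.2204)/((0.08314)(642)) = 56.334/53.376 = 1.055

Z ≈ 1.055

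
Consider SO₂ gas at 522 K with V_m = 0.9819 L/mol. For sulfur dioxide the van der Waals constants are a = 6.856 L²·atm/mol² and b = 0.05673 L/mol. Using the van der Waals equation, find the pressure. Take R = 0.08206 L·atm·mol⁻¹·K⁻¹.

P = RT/(V_m − b) − a/V_m²
RT/(V_m − b) = (0.08206)(522)/(0.9819 − 0.05673) = 42.835/0.92517 = 46.300 atm
a/V_m² = 6.856/(0.9819)² = 7.1111 atm
P = 46.300 − 7.1111 = 39.19 atm

P ≈ 39.19 atm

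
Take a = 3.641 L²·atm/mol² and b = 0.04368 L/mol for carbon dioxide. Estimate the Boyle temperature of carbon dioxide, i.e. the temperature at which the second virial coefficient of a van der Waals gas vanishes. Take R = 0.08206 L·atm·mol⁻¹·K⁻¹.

For a van der Waals gas the second virial coefficient B₂ = b − a/(RT) vanishes at T_B = a/(Rb).
T_B = 3.641/(0.08206×0.04368) = 3.641/0.0035844 = 1016 K

T_B ≈ 1016 K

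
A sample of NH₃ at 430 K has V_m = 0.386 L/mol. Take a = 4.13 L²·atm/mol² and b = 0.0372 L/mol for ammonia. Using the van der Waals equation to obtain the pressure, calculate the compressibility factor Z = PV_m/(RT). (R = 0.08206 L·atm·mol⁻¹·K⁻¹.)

P = RT/(V_m − b) − a/V_m² = (0.08206)(430)/(0.386 − 0.0372) − 4.13/(0.386)²
  = 35.286/0.34880 − 27.719 = 101.16 − 27.719 = 73.44 atm
Z = PV_m/(RT) = (73.44)(0.386)/((0.08206)(430)) = 28.348/35.286 = 0.8034

Z ≈ 0.8034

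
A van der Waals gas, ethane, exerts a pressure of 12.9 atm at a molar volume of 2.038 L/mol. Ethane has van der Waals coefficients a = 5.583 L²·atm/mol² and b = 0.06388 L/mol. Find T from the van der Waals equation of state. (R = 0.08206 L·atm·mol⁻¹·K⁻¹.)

T = (P + a/V_m²)(V_m − b)/R
P + a/V_m² = 12.9 + 5.583/(2.038)² = 14.244 atm
V_m − b = 2.038 − 0.06388 = 1.9741 L/mol
T = (14.244)(1.9741)/0.08206 = 342.7 K

T ≈ 342.7 K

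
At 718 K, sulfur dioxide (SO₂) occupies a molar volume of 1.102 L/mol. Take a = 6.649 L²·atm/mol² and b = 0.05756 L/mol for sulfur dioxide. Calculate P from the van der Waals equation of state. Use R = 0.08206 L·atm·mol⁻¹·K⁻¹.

P ≈ 50.94 atm

P = RT/(V_m − b) − a/V_m²
RT/(V_m − b) = (0.08206)(718)/(1.102 − 0.05756) = 58.919/1.0444 = 56.414 atm
a/V_m² = 6.649/(1.102)² = 5.4751 atm
P = 56.414 − 5.4751 = 50.94 atm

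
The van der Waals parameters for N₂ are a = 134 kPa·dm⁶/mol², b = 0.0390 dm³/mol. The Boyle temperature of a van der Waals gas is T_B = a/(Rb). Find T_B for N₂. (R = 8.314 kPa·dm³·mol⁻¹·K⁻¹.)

For a van der Waals gas the second virial coefficient B₂ = b − a/(RT) vanishes at T_B = a/(Rb).
T_B = 134/(8.314×0.0390) = 134/0.32425 = 413.3 K

T_B ≈ 413.3 K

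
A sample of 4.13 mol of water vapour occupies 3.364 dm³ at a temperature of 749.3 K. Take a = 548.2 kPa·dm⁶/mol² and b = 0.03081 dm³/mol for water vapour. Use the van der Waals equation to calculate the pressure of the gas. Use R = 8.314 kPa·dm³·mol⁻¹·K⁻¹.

P ≈ 7123 kPa

P = nRT/(V − nb) − a n²/V²
nRT/(V − nb) = (4.13)(8.314)(749.3)/(3.364 − 4.13×0.03081) = 25729/3.2368 = 7948.9 kPa
a n²/V² = (548.2)(4.13)²/(3.364)² = 826.28 kPa
P = 7948.9 − 826.28 = 7123 kPa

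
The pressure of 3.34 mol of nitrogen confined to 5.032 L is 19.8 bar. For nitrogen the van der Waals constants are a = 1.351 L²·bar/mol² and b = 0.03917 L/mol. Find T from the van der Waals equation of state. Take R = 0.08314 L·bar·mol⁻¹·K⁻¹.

T ≈ 360.0 K

T = (P + a n²/V²)(V − nb)/(nR)
P + a n²/V² = 19.8 + (1.351)(3.34)²/(5.032)² = 20.395 bar
V − nb = 5.032 − (3.34)(0.03917) = 4.9012 L
T = (20.395)(4.9012)/((3.34)(0.08314)) = 360.0 K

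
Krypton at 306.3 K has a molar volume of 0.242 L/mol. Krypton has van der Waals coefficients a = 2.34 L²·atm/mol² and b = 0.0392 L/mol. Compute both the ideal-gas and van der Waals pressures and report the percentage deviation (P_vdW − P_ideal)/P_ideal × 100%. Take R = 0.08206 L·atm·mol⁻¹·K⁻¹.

Ideal: P_ideal = RT/V_m = (0.08206)(306.3)/0.242 = 103.864 atm
vdW: P = RT/(V_m − b) − a/V_m² = 25.1350/0.202800 − 2.34/0.0585640 = 123.940 − 39.9563 = 83.984 atm
% deviation = (83.984 − 103.864)/103.864 × 100% = -19.14%

-19.14 %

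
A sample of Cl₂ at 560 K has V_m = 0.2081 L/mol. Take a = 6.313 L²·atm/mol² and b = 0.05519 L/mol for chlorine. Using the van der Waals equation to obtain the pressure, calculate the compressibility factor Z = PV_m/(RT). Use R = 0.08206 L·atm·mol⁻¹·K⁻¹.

P = RT/(V_m − b) − a/V_m² = (0.08206)(560)/(0.2081 − 0.05519) − 6.313/(0.2081)²
  = 45.954/0.15291 − 145.78 = 300.53 − 145.78 = 154.75 atm
Z = PV_m/(RT) = (154.75)(0.2081)/((0.08206)(560)) = 32.203/45.954 = 0.7008

Z ≈ 0.7008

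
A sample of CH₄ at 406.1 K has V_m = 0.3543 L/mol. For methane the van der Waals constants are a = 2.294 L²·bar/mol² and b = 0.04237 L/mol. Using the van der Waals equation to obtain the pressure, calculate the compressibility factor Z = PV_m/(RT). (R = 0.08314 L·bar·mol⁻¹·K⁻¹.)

Z ≈ 0.9441

P = RT/(V_m − b) − a/V_m² = (0.08314)(406.1)/(0.3543 − 0.04237) − 2.294/(0.3543)²
  = 33.763/0.31193 − 18.275 = 108.24 − 18.275 = 89.97 bar
Z = PV_m/(RT) = (89.97)(0.3543)/((0.08314)(406.1)) = 31.876/33.763 = 0.9441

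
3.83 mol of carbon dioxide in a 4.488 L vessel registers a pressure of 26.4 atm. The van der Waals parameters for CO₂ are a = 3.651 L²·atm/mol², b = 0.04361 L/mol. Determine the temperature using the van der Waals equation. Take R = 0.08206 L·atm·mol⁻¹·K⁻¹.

T = (P + a n²/V²)(V − nb)/(nR)
P + a n²/V² = 26.4 + (3.651)(3.83)²/(4.488)² = 29.059 atm
V − nb = 4.488 − (3.83)(0.04361) = 4.3210 L
T = (29.059)(4.3210)/((3.83)(0.08206)) = 399.5 K

T ≈ 399.5 K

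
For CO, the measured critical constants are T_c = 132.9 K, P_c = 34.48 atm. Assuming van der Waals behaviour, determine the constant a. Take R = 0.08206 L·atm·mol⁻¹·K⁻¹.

a ≈ 1.455 L²·atm/mol²

From T_c = 8a/(27Rb) and P_c = a/(27b²): a = 27 R² T_c²/(64 P_c).
a = 27×(0.08206)²×(132.9)²/(64×34.48) = 3211.3/2206.7 = 1.455 L²·atm/mol²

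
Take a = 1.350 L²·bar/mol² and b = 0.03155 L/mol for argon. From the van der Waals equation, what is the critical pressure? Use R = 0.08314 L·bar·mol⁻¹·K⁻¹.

For a van der Waals gas, P_c = a/(27b²).
P_c = 1.350/(27×(0.03155)²) = 1.350/0.026876 = 50.23 bar

P_c ≈ 50.23 bar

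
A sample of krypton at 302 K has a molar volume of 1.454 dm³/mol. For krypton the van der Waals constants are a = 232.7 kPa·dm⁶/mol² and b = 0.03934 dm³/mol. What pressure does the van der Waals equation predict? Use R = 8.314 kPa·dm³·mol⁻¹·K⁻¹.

P = RT/(V_m − b) − a/V_m²
RT/(V_m − b) = (8.314)(302)/(1.454 − 0.03934) = 2510.8/1.4147 = 1774.8 kPa
a/V_m² = 232.7/(1.454)² = 110.07 kPa
P = 1774.8 − 110.07 = 1665 kPa

P ≈ 1665 kPa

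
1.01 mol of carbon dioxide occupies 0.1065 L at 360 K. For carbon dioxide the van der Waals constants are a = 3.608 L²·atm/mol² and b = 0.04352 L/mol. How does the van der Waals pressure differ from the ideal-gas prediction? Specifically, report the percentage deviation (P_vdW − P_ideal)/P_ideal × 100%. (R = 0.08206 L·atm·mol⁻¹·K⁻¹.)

-45.55 %

Ideal: P_ideal = nRT/V = (1.01)(0.08206)(360)/0.1065 = 280.160 atm
vdW: P = nRT/(V − nb) − a n²/V² = 29.8370/0.0625448 − 3.68052/0.0113423 = 477.050 − 324.495 = 152.555 atm
% deviation = (152.555 − 280.160)/280.160 × 100% = -45.55%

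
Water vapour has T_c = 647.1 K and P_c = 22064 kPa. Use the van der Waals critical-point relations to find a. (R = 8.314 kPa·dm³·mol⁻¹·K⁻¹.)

a ≈ 553.4 kPa·dm⁶/mol²

From T_c = 8a/(27Rb) and P_c = a/(27b²): a = 27 R² T_c²/(64 P_c).
a = 27×(8.314)²×(647.1)²/(64×22064) = 781495720/1412096 = 553.4 kPa·dm⁶/mol²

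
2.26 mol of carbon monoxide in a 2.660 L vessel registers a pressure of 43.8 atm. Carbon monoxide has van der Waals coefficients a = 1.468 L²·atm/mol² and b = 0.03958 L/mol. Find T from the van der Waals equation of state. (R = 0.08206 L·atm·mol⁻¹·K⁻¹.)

T ≈ 621.8 K

T = (P + a n²/V²)(V − nb)/(nR)
P + a n²/V² = 43.8 + (1.468)(2.26)²/(2.660)² = 44.860 atm
V − nb = 2.660 − (2.26)(0.03958) = 2.5705 L
T = (44.860)(2.5705)/((2.26)(0.08206)) = 621.8 K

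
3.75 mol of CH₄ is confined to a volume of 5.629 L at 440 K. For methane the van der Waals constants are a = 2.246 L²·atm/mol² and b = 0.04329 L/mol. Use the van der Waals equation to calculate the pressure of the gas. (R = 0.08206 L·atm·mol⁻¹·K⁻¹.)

P ≈ 23.77 atm

P = nRT/(V − nb) − a n²/V²
nRT/(V − nb) = (3.75)(0.08206)(440)/(5.629 − 3.75×0.04329) = 135.40/5.4667 = 24.768 atm
a n²/V² = (2.246)(3.75)²/(5.629)² = 0.99680 atm
P = 24.768 − 0.99680 = 23.77 atm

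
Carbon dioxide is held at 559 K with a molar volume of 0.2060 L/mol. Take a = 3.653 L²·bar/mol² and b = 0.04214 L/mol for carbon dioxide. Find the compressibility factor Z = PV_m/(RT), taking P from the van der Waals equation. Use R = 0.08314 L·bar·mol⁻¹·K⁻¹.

P = RT/(V_m − b) − a/V_m² = (0.08314)(559)/(0.2060 − 0.04214) − 3.653/(0.2060)²
  = 46.475/0.16386 − 86.083 = 283.63 − 86.083 = 197.55 bar
Z = PV_m/(RT) = (197.55)(0.2060)/((0.08314)(559)) = 40.695/46.475 = 0.8756

Z ≈ 0.8756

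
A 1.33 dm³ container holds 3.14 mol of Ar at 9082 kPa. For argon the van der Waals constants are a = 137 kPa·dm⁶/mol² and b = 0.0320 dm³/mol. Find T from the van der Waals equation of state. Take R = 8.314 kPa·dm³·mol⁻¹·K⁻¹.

T = (P + a n²/V²)(V − nb)/(nR)
P + a n²/V² = 9082 + (137)(3.14)²/(1.33)² = 9845.6 kPa
V − nb = 1.33 − (3.14)(0.0320) = 1.2295 dm³
T = (9845.6)(1.2295)/((3.14)(8.314)) = 463.7 K

T ≈ 463.7 K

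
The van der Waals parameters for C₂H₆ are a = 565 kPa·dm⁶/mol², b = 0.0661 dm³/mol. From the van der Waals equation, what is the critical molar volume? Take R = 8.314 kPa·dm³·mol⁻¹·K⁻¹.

For a van der Waals gas, V_m,c = 3b.
V_m,c = 3×0.0661 = 0.1983 dm³/mol

V_m,c ≈ 0.1983 dm³/mol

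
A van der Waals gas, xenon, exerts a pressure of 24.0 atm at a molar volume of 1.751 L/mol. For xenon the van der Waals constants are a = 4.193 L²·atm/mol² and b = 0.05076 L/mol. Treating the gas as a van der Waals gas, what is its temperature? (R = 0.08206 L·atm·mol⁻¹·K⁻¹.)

T ≈ 525.6 K

T = (P + a/V_m²)(V_m − b)/R
P + a/V_m² = 24.0 + 4.193/(1.751)² = 25.368 atm
V_m − b = 1.751 − 0.05076 = 1.7002 L/mol
T = (25.368)(1.7002)/0.08206 = 525.6 K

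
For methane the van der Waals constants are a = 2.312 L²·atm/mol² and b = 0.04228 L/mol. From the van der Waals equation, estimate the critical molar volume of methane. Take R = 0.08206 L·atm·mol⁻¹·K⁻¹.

V_m,c ≈ 0.1268 L/mol

For a van der Waals gas, V_m,c = 3b.
V_m,c = 3×0.04228 = 0.1268 L/mol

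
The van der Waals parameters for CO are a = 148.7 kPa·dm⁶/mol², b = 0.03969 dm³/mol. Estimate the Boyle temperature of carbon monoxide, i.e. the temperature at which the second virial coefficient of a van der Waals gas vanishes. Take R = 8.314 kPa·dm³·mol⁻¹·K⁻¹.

T_B ≈ 450.6 K

For a van der Waals gas the second virial coefficient B₂ = b − a/(RT) vanishes at T_B = a/(Rb).
T_B = 148.7/(8.314×0.03969) = 148.7/0.32998 = 450.6 K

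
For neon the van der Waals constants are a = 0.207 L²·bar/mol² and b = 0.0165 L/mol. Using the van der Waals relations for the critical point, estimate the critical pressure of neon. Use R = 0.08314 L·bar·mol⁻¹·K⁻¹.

For a van der Waals gas, P_c = a/(27b²).
P_c = 0.207/(27×(0.0165)²) = 0.207/0.0073508 = 28.16 bar

P_c ≈ 28.16 bar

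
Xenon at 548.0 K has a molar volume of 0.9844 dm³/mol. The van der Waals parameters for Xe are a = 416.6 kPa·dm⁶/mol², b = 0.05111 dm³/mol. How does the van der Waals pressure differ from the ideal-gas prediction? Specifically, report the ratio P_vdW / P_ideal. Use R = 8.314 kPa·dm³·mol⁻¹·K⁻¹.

P_vdW / P_ideal ≈ 0.9619

Ideal: P_ideal = RT/V_m = (8.314)(548.0)/0.9844 = 4628.27 kPa
vdW: P = RT/(V_m − b) − a/V_m² = 4556.07/0.933290 − 416.6/0.969043 = 4881.73 − 429.909 = 4451.82 kPa
Ratio = 4451.82/4628.27 = 0.9619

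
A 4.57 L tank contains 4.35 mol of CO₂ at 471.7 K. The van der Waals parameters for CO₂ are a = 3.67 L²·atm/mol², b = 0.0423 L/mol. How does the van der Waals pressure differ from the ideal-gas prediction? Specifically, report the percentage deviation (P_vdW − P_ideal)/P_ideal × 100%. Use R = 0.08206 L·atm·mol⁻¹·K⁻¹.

Ideal: P_ideal = nRT/V = (4.35)(0.08206)(471.7)/4.57 = 36.8443 atm
vdW: P = nRT/(V − nb) − a n²/V² = 168.379/4.38600 − 69.4456/20.8849 = 38.3901 − 3.32516 = 35.0649 atm
% deviation = (35.0649 − 36.8443)/36.8443 × 100% = -4.83%

-4.83 %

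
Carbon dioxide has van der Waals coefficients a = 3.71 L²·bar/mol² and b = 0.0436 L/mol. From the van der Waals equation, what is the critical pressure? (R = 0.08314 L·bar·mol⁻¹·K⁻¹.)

For a van der Waals gas, P_c = a/(27b²).
P_c = 3.71/(27×(0.0436)²) = 3.71/0.051326 = 72.28 bar

P_c ≈ 72.28 bar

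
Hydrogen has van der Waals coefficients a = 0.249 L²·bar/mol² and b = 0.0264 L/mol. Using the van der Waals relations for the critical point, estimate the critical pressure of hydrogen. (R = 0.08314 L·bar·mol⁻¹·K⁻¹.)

For a van der Waals gas, P_c = a/(27b²).
P_c = 0.249/(27×(0.0264)²) = 0.249/0.018818 = 13.23 bar

P_c ≈ 13.23 bar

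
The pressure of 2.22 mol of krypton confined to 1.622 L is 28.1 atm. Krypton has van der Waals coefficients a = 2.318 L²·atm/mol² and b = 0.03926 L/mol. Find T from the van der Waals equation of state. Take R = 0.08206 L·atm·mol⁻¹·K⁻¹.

T ≈ 273.3 K

T = (P + a n²/V²)(V − nb)/(nR)
P + a n²/V² = 28.1 + (2.318)(2.22)²/(1.622)² = 32.442 atm
V − nb = 1.622 − (2.22)(0.03926) = 1.5348 L
T = (32.442)(1.5348)/((2.22)(0.08206)) = 273.3 K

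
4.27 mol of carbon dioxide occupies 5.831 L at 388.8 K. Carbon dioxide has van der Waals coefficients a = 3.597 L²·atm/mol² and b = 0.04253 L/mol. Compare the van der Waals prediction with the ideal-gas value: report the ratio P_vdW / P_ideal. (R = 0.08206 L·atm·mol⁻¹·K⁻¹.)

Ideal: P_ideal = nRT/V = (4.27)(0.08206)(388.8)/5.831 = 23.3638 atm
vdW: P = nRT/(V − nb) − a n²/V² = 136.234/5.64940 − 65.5837/34.0006 = 24.1148 − 1.92890 = 22.1859 atm
Ratio = 22.1859/23.3638 = 0.9496

P_vdW / P_ideal ≈ 0.9496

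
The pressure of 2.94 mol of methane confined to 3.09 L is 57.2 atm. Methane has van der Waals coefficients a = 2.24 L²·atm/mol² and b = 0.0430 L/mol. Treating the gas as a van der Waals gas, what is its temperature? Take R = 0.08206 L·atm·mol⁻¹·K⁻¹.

T = (P + a n²/V²)(V − nb)/(nR)
P + a n²/V² = 57.2 + (2.24)(2.94)²/(3.09)² = 59.228 atm
V − nb = 3.09 − (2.94)(0.0430) = 2.9636 L
T = (59.228)(2.9636)/((2.94)(0.08206)) = 727.6 K

T ≈ 727.6 K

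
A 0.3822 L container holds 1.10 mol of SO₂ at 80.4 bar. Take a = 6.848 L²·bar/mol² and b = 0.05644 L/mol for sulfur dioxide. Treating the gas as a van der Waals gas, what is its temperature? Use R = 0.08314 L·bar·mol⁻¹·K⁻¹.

T ≈ 480.0 K

T = (P + a n²/V²)(V − nb)/(nR)
P + a n²/V² = 80.4 + (6.848)(1.10)²/(0.3822)² = 137.12 bar
V − nb = 0.3822 − (1.10)(0.05644) = 0.32012 L
T = (137.12)(0.32012)/((1.10)(0.08314)) = 480.0 K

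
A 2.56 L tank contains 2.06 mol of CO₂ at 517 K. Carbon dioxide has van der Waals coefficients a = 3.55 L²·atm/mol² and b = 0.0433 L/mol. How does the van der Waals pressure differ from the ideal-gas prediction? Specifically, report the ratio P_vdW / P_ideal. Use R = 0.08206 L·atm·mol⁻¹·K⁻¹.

P_vdW / P_ideal ≈ 0.9688

Ideal: P_ideal = nRT/V = (2.06)(0.08206)(517)/2.56 = 34.1389 atm
vdW: P = nRT/(V − nb) − a n²/V² = 87.3955/2.47080 − 15.0648/6.55360 = 35.3713 − 2.29871 = 33.0726 atm
Ratio = 33.0726/34.1389 = 0.9688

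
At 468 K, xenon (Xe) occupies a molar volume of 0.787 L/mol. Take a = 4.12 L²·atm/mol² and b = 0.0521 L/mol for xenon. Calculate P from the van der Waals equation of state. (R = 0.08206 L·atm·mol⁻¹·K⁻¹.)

P = RT/(V_m − b) − a/V_m²
RT/(V_m − b) = (0.08206)(468)/(0.787 − 0.0521) = 38.404/0.73490 = 52.257 atm
a/V_m² = 4.12/(0.787)² = 6.6519 atm
P = 52.257 − 6.6519 = 45.61 atm

P ≈ 45.61 atm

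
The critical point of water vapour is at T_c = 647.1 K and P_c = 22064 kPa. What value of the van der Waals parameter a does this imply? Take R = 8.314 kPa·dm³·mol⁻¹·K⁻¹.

From T_c = 8a/(27Rb) and P_c = a/(27b²): a = 27 R² T_c²/(64 P_c).
a = 27×(8.314)²×(647.1)²/(64×22064) = 781495720/1412096 = 553.4 kPa·dm⁶/mol²

a ≈ 553.4 kPa·dm⁶/mol²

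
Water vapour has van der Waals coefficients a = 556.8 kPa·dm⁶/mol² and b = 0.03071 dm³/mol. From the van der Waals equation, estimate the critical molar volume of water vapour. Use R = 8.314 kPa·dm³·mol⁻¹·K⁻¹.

V_m,c ≈ 0.09213 dm³/mol

For a van der Waals gas, V_m,c = 3b.
V_m,c = 3×0.03071 = 0.09213 dm³/mol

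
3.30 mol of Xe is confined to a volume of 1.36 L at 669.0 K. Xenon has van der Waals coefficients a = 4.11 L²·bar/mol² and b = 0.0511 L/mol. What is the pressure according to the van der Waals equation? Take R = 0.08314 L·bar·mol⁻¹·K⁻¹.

P = nRT/(V − nb) − a n²/V²
nRT/(V − nb) = (3.30)(0.08314)(669.0)/(1.36 − 3.30×0.0511) = 183.55/1.1914 = 154.06 bar
a n²/V² = (4.11)(3.30)²/(1.36)² = 24.199 bar
P = 154.06 − 24.199 = 129.9 bar

P ≈ 129.9 bar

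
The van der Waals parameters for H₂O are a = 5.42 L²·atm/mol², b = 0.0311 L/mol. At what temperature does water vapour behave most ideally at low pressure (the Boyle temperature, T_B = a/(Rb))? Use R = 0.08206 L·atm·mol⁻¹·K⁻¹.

T_B ≈ 2124 K

For a van der Waals gas the second virial coefficient B₂ = b − a/(RT) vanishes at T_B = a/(Rb).
T_B = 5.42/(0.08206×0.0311) = 5.42/0.0025521 = 2124 K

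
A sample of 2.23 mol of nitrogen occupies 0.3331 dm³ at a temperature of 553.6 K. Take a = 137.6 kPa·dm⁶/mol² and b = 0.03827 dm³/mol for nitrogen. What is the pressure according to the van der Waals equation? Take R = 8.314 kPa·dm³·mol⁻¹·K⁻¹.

P ≈ 35260 kPa

P = nRT/(V − nb) − a n²/V²
nRT/(V − nb) = (2.23)(8.314)(553.6)/(0.3331 − 2.23×0.03827) = 10264/0.24776 = 41427 kPa
a n²/V² = (137.6)(2.23)²/(0.3331)² = 6167.1 kPa
P = 41427 − 6167.1 = 35260 kPa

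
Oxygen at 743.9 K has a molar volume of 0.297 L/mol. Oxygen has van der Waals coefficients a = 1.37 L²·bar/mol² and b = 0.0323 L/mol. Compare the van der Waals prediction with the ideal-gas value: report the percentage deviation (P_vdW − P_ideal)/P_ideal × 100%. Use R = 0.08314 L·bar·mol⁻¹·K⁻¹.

Ideal: P_ideal = RT/V_m = (0.08314)(743.9)/0.297 = 208.242 bar
vdW: P = RT/(V_m − b) − a/V_m² = 61.8478/0.264700 − 1.37/0.0882090 = 233.652 − 15.5313 = 218.121 bar
% deviation = (218.121 − 208.242)/208.242 × 100% = 4.74%

4.74 %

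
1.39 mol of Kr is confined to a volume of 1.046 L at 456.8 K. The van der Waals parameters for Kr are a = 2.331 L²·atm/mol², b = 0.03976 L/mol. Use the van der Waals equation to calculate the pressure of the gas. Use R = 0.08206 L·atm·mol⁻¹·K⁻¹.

P ≈ 48.48 atm

P = nRT/(V − nb) − a n²/V²
nRT/(V − nb) = (1.39)(0.08206)(456.8)/(1.046 − 1.39×0.03976) = 52.104/0.99073 = 52.592 atm
a n²/V² = (2.331)(1.39)²/(1.046)² = 4.1163 atm
P = 52.592 − 4.1163 = 48.48 atm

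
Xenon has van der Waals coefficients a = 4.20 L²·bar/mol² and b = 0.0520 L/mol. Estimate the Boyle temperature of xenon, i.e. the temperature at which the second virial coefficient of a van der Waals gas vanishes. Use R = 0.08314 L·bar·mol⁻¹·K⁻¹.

T_B ≈ 971.5 K

For a van der Waals gas the second virial coefficient B₂ = b − a/(RT) vanishes at T_B = a/(Rb).
T_B = 4.20/(0.08314×0.0520) = 4.20/0.0043233 = 971.5 K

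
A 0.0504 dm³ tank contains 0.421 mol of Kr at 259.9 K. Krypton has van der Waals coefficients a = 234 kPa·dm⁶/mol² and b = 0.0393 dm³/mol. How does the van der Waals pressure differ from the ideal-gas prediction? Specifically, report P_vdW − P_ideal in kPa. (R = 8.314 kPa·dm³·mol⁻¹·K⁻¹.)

Ideal: P_ideal = nRT/V = (0.421)(8.314)(259.9)/0.0504 = 18049.6 kPa
vdW: P = nRT/(V − nb) − a n²/V² = 909.700/0.0338547 − 41.4744/0.00254016 = 26870.7 − 16327.5 = 10543.2 kPa
ΔP = 10543.2 − 18049.6 = -7506 kPa

ΔP ≈ -7506 kPa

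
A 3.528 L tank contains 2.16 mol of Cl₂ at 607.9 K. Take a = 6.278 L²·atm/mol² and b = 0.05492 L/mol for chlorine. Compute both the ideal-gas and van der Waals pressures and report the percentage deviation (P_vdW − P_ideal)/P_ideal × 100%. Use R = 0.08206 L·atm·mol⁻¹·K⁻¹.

-4.23 %

Ideal: P_ideal = nRT/V = (2.16)(0.08206)(607.9)/3.528 = 30.5414 atm
vdW: P = nRT/(V − nb) − a n²/V² = 107.750/3.40937 − 29.2906/12.4468 = 31.6041 − 2.35326 = 29.2508 atm
% deviation = (29.2508 − 30.5414)/30.5414 × 100% = -4.23%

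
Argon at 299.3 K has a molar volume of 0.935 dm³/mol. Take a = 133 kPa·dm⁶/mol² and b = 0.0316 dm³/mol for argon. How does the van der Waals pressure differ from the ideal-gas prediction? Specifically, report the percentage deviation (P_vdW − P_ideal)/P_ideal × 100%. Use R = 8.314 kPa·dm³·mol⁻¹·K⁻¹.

-2.22 %

Ideal: P_ideal = RT/V_m = (8.314)(299.3)/0.935 = 2661.37 kPa
vdW: P = RT/(V_m − b) − a/V_m² = 2488.38/0.903400 − 133/0.874225 = 2754.46 − 152.135 = 2602.33 kPa
% deviation = (2602.33 − 2661.37)/2661.37 × 100% = -2.22%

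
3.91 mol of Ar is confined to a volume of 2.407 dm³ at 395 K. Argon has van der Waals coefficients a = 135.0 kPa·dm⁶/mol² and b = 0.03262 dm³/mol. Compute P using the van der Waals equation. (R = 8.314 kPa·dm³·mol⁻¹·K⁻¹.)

P ≈ 5277 kPa

P = nRT/(V − nb) − a n²/V²
nRT/(V − nb) = (3.91)(8.314)(395)/(2.407 − 3.91×0.03262) = 12841/2.2795 = 5633.3 kPa
a n²/V² = (135.0)(3.91)²/(2.407)² = 356.23 kPa
P = 5633.3 − 356.23 = 5277 kPa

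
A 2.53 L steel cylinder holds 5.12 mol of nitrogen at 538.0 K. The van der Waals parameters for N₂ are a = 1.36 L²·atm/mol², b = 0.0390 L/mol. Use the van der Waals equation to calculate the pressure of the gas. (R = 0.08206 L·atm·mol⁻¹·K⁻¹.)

P = nRT/(V − nb) − a n²/V²
nRT/(V − nb) = (5.12)(0.08206)(538.0)/(2.53 − 5.12×0.0390) = 226.04/2.3303 = 97.000 atm
a n²/V² = (1.36)(5.12)²/(2.53)² = 5.5698 atm
P = 97.000 − 5.5698 = 91.43 atm

P ≈ 91.43 atm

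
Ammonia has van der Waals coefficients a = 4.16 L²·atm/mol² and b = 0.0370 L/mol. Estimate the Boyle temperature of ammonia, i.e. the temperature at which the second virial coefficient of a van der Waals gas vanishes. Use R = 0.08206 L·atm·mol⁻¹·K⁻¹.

For a van der Waals gas the second virial coefficient B₂ = b − a/(RT) vanishes at T_B = a/(Rb).
T_B = 4.16/(0.08206×0.0370) = 4.16/0.0030362 = 1370 K

T_B ≈ 1370 K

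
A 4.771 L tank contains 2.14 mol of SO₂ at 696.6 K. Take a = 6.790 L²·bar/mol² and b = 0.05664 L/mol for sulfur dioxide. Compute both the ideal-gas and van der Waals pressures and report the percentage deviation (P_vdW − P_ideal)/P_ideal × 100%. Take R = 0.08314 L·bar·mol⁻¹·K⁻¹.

-2.65 %

Ideal: P_ideal = nRT/V = (2.14)(0.08314)(696.6)/4.771 = 25.9775 bar
vdW: P = nRT/(V − nb) − a n²/V² = 123.939/4.64979 − 31.0955/22.7624 = 26.6548 − 1.36609 = 25.2887 bar
% deviation = (25.2887 − 25.9775)/25.9775 × 100% = -2.65%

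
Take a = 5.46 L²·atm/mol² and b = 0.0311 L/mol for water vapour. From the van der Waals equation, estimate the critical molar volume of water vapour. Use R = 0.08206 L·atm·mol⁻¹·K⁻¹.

V_m,c ≈ 0.09330 L/mol

For a van der Waals gas, V_m,c = 3b.
V_m,c = 3×0.0311 = 0.09330 L/mol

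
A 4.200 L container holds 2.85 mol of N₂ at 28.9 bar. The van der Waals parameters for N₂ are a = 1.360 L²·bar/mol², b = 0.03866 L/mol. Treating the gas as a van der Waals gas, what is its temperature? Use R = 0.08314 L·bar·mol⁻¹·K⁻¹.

T ≈ 509.6 K

T = (P + a n²/V²)(V − nb)/(nR)
P + a n²/V² = 28.9 + (1.360)(2.85)²/(4.200)² = 29.526 bar
V − nb = 4.200 − (2.85)(0.03866) = 4.0898 L
T = (29.526)(4.0898)/((2.85)(0.08314)) = 509.6 K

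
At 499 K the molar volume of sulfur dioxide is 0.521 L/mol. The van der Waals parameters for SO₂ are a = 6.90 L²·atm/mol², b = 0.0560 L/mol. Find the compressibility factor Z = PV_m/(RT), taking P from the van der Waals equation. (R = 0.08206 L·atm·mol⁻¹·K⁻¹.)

Z ≈ 0.7970

P = RT/(V_m − b) − a/V_m² = (0.08206)(499)/(0.521 − 0.0560) − 6.90/(0.521)²
  = 40.948/0.46500 − 25.420 = 88.060 − 25.420 = 62.640 atm
Z = PV_m/(RT) = (62.640)(0.521)/((0.08206)(499)) = 32.635/40.948 = 0.7970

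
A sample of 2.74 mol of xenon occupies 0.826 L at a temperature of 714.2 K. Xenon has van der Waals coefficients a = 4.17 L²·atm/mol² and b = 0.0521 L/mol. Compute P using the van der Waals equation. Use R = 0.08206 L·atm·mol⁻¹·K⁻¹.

P ≈ 189.1 atm

P = nRT/(V − nb) − a n²/V²
nRT/(V − nb) = (2.74)(0.08206)(714.2)/(0.826 − 2.74×0.0521) = 160.58/0.68325 = 235.02 atm
a n²/V² = (4.17)(2.74)²/(0.826)² = 45.886 atm
P = 235.02 − 45.886 = 189.1 atm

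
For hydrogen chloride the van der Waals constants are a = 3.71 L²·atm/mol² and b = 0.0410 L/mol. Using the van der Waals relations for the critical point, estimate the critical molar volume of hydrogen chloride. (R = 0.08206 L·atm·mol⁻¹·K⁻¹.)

For a van der Waals gas, V_m,c = 3b.
V_m,c = 3×0.0410 = 0.1230 L/mol

V_m,c ≈ 0.1230 L/mol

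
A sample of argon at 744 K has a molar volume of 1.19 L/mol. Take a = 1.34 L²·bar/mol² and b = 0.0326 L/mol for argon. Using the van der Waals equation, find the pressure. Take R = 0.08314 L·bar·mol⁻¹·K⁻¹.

P ≈ 52.50 bar

P = RT/(V_m − b) − a/V_m²
RT/(V_m − b) = (0.08314)(744)/(1.19 − 0.0326) = 61.856/1.1574 = 53.444 bar
a/V_m² = 1.34/(1.19)² = 0.94626 bar
P = 53.444 − 0.94626 = 52.50 bar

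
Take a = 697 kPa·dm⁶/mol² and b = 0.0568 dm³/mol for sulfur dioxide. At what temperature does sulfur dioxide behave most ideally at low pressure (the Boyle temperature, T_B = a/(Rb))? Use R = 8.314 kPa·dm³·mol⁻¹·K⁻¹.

T_B ≈ 1476 K

For a van der Waals gas the second virial coefficient B₂ = b − a/(RT) vanishes at T_B = a/(Rb).
T_B = 697/(8.314×0.0568) = 697/0.47224 = 1476 K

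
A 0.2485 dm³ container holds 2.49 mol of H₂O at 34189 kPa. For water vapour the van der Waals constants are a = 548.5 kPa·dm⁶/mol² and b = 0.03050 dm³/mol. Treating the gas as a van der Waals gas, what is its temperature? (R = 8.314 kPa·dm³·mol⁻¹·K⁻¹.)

T ≈ 744.0 K

T = (P + a n²/V²)(V − nb)/(nR)
P + a n²/V² = 34189 + (548.5)(2.49)²/(0.2485)² = 89260 kPa
V − nb = 0.2485 − (2.49)(0.03050) = 0.17256 dm³
T = (89260)(0.17256)/((2.49)(8.314)) = 744.0 K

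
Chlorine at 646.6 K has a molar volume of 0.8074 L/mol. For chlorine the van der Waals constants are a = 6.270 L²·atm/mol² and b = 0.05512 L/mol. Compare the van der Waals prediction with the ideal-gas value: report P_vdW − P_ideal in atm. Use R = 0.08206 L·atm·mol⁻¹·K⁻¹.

ΔP ≈ -4.803 atm

Ideal: P_ideal = RT/V_m = (0.08206)(646.6)/0.8074 = 65.7171 atm
vdW: P = RT/(V_m − b) − a/V_m² = 53.0600/0.752280 − 6.270/0.651895 = 70.5322 − 9.61811 = 60.9141 atm
ΔP = 60.9141 − 65.7171 = -4.803 atm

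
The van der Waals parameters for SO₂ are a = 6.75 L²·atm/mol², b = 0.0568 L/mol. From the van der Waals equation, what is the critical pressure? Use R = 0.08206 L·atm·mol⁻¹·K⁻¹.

For a van der Waals gas, P_c = a/(27b²).
P_c = 6.75/(27×(0.0568)²) = 6.75/0.087108 = 77.49 atm

P_c ≈ 77.49 atm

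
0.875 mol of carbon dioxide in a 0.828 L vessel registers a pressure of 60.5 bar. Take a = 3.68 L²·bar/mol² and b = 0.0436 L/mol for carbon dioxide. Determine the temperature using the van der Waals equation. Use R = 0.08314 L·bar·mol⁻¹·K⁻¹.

T ≈ 701.5 K

T = (P + a n²/V²)(V − nb)/(nR)
P + a n²/V² = 60.5 + (3.68)(0.875)²/(0.828)² = 64.610 bar
V − nb = 0.828 − (0.875)(0.0436) = 0.78985 L
T = (64.610)(0.78985)/((0.875)(0.08314)) = 701.5 K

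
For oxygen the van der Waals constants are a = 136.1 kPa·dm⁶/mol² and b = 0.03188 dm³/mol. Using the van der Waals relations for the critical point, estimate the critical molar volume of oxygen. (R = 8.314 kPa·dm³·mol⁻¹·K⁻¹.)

For a van der Waals gas, V_m,c = 3b.
V_m,c = 3×0.03188 = 0.09564 dm³/mol

V_m,c ≈ 0.09564 dm³/mol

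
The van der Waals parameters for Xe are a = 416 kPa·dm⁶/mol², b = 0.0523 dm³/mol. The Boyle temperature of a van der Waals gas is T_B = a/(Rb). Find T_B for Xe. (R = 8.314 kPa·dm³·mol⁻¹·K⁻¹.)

T_B ≈ 956.7 K

For a van der Waals gas the second virial coefficient B₂ = b − a/(RT) vanishes at T_B = a/(Rb).
T_B = 416/(8.314×0.0523) = 416/0.43482 = 956.7 K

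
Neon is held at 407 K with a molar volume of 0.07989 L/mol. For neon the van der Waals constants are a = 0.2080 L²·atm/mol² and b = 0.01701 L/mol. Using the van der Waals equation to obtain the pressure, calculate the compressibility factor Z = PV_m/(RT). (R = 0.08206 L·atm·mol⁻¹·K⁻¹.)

Z ≈ 1.193

P = RT/(V_m − b) − a/V_m² = (0.08206)(407)/(0.07989 − 0.01701) − 0.2080/(0.07989)²
  = 33.398/0.062880 − 32.590 = 531.14 − 32.590 = 498.55 atm
Z = PV_m/(RT) = (498.55)(0.07989)/((0.08206)(407)) = 39.829/33.398 = 1.193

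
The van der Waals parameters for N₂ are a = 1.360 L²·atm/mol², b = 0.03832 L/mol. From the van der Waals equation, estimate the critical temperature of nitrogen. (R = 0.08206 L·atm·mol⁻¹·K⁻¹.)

T_c ≈ 128.1 K

For a van der Waals gas, T_c = 8a/(27Rb).
T_c = 8×1.360/(27×0.08206×0.03832) = 10.880/0.084903 = 128.1 K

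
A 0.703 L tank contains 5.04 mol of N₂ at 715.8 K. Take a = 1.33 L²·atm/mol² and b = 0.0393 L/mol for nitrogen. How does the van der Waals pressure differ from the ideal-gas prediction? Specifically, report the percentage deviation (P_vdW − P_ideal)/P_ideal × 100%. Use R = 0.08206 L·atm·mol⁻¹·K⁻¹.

Ideal: P_ideal = nRT/V = (5.04)(0.08206)(715.8)/0.703 = 421.113 atm
vdW: P = nRT/(V − nb) − a n²/V² = 296.042/0.504928 − 33.7841/0.494209 = 586.305 − 68.3599 = 517.945 atm
% deviation = (517.945 − 421.113)/421.113 × 100% = 22.99%

22.99 %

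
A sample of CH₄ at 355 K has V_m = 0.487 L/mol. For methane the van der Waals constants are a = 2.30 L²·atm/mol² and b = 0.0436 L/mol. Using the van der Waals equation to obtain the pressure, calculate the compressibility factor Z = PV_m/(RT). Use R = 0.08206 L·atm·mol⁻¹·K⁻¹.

Z ≈ 0.9362

P = RT/(V_m − b) − a/V_m² = (0.08206)(355)/(0.487 − 0.0436) − 2.30/(0.487)²
  = 29.131/0.44340 − 9.6977 = 65.699 − 9.6977 = 56.001 atm
Z = PV_m/(RT) = (56.001)(0.487)/((0.08206)(355)) = 27.272/29.131 = 0.9362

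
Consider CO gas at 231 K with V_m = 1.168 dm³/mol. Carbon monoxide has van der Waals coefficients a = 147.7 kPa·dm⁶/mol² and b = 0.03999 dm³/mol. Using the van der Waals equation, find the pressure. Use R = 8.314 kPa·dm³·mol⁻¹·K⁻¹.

P ≈ 1594 kPa

P = RT/(V_m − b) − a/V_m²
RT/(V_m − b) = (8.314)(231)/(1.168 − 0.03999) = 1920.5/1.1280 = 1702.6 kPa
a/V_m² = 147.7/(1.168)² = 108.27 kPa
P = 1702.6 − 108.27 = 1594 kPa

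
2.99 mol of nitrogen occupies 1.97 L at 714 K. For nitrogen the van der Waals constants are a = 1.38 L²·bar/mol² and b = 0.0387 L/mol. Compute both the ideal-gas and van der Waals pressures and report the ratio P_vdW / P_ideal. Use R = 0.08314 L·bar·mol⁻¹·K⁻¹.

P_vdW / P_ideal ≈ 1.027

Ideal: P_ideal = nRT/V = (2.99)(0.08314)(714)/1.97 = 90.0976 bar
vdW: P = nRT/(V − nb) − a n²/V² = 177.492/1.85429 − 12.3373/3.88090 = 95.7197 − 3.17898 = 92.5407 bar
Ratio = 92.5407/90.0976 = 1.027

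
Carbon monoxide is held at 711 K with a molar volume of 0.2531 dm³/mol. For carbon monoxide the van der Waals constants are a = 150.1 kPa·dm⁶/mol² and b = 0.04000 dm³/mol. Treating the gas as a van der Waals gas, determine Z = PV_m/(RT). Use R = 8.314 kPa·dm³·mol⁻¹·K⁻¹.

P = RT/(V_m − b) − a/V_m² = (8.314)(711)/(0.2531 − 0.04000) − 150.1/(0.2531)²
  = 5911.3/0.21310 − 2343.1 = 27740 − 2343.1 = 25397 kPa
Z = PV_m/(RT) = (25397)(0.2531)/((8.314)(711)) = 6428.0/5911.3 = 1.087

Z ≈ 1.087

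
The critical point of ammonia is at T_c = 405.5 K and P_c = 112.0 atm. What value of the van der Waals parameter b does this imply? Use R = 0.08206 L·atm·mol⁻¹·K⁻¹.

From T_c = 8a/(27Rb) and P_c = a/(27b²): b = R T_c/(8 P_c).
b = (0.08206)(405.5)/(8×112.0) = 33.275/896.00 = 0.03714 L/mol

b ≈ 0.03714 L/mol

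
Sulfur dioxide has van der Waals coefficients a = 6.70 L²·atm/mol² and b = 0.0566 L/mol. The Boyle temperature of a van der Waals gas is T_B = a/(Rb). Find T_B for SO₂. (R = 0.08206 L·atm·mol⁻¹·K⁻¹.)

T_B ≈ 1443 K

For a van der Waals gas the second virial coefficient B₂ = b − a/(RT) vanishes at T_B = a/(Rb).
T_B = 6.70/(0.08206×0.0566) = 6.70/0.0046446 = 1443 K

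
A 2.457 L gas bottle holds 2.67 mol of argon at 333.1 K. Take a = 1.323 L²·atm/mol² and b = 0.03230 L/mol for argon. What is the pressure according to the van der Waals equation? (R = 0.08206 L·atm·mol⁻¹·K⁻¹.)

P ≈ 29.22 atm

P = nRT/(V − nb) − a n²/V²
nRT/(V − nb) = (2.67)(0.08206)(333.1)/(2.457 − 2.67×0.03230) = 72.982/2.3708 = 30.784 atm
a n²/V² = (1.323)(2.67)²/(2.457)² = 1.5623 atm
P = 30.784 − 1.5623 = 29.22 atm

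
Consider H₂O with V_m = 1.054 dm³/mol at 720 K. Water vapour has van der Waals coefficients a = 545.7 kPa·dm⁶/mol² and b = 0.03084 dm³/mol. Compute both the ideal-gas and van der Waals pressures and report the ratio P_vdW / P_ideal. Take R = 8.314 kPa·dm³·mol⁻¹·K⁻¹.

P_vdW / P_ideal ≈ 0.9437

Ideal: P_ideal = RT/V_m = (8.314)(720)/1.054 = 5679.39 kPa
vdW: P = RT/(V_m − b) − a/V_m² = 5986.08/1.02316 − 545.7/1.11092 = 5850.58 − 491.214 = 5359.37 kPa
Ratio = 5359.37/5679.39 = 0.9437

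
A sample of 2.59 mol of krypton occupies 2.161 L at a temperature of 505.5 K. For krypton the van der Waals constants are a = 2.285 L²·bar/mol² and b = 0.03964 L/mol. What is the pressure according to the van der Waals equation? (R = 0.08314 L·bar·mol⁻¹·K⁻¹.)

P ≈ 49.60 bar

P = nRT/(V − nb) − a n²/V²
nRT/(V − nb) = (2.59)(0.08314)(505.5)/(2.161 − 2.59×0.03964) = 108.85/2.0583 = 52.883 bar
a n²/V² = (2.285)(2.59)²/(2.161)² = 3.2823 bar
P = 52.883 − 3.2823 = 49.60 bar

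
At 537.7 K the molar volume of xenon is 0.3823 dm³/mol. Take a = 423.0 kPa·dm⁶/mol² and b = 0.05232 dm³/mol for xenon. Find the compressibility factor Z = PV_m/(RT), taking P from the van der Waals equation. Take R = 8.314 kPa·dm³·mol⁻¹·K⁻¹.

P = RT/(V_m − b) − a/V_m² = (8.314)(537.7)/(0.3823 − 0.05232) − 423.0/(0.3823)²
  = 4470.4/0.32998 − 2894.2 = 13547 − 2894.2 = 10653 kPa
Z = PV_m/(RT) = (10653)(0.3823)/((8.314)(537.7)) = 4072.6/4470.4 = 0.9110

Z ≈ 0.9110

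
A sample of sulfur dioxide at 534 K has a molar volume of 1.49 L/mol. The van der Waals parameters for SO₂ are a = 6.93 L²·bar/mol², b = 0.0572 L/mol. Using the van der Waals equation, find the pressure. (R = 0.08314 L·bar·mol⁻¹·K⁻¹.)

P ≈ 27.86 bar

P = RT/(V_m − b) − a/V_m²
RT/(V_m − b) = (0.08314)(534)/(1.49 − 0.0572) = 44.397/1.4328 = 30.986 bar
a/V_m² = 6.93/(1.49)² = 3.1215 bar
P = 30.986 − 3.1215 = 27.86 bar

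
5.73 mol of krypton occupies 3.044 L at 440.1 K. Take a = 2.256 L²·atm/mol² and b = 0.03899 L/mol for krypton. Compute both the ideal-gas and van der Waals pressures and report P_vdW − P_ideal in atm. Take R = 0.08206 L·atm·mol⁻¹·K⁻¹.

ΔP ≈ -2.609 atm

Ideal: P_ideal = nRT/V = (5.73)(0.08206)(440.1)/3.044 = 67.9818 atm
vdW: P = nRT/(V − nb) − a n²/V² = 206.937/2.82059 − 74.0710/9.26594 = 73.3666 − 7.99390 = 65.3727 atm
ΔP = 65.3727 − 67.9818 = -2.609 atm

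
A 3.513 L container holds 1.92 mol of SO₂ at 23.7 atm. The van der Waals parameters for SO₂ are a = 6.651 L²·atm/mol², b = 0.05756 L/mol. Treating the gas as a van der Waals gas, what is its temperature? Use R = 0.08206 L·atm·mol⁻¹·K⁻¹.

T ≈ 554.7 K

T = (P + a n²/V²)(V − nb)/(nR)
P + a n²/V² = 23.7 + (6.651)(1.92)²/(3.513)² = 25.687 atm
V − nb = 3.513 − (1.92)(0.05756) = 3.4025 L
T = (25.687)(3.4025)/((1.92)(0.08206)) = 554.7 K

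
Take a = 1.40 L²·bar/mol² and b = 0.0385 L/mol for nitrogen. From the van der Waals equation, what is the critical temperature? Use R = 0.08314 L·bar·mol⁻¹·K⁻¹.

T_c ≈ 129.6 K

For a van der Waals gas, T_c = 8a/(27Rb).
T_c = 8×1.40/(27×0.08314×0.0385) = 11.200/0.086424 = 129.6 K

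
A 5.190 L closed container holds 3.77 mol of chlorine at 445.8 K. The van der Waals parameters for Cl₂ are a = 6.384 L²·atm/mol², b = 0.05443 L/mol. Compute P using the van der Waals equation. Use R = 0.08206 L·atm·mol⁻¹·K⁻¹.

P = nRT/(V − nb) − a n²/V²
nRT/(V − nb) = (3.77)(0.08206)(445.8)/(5.190 − 3.77×0.05443) = 137.92/4.9848 = 27.668 atm
a n²/V² = (6.384)(3.77)²/(5.190)² = 3.3685 atm
P = 27.668 − 3.3685 = 24.30 atm

P ≈ 24.30 atm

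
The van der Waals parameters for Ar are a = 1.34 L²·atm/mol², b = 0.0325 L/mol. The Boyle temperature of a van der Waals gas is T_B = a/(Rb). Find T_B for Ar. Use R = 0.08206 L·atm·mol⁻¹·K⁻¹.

T_B ≈ 502.4 K

For a van der Waals gas the second virial coefficient B₂ = b − a/(RT) vanishes at T_B = a/(Rb).
T_B = 1.34/(0.08206×0.0325) = 1.34/0.0026670 = 502.4 K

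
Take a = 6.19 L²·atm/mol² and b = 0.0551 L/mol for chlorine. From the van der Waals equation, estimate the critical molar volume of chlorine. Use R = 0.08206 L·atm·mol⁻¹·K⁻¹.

For a van der Waals gas, V_m,c = 3b.
V_m,c = 3×0.0551 = 0.1653 L/mol

V_m,c ≈ 0.1653 L/mol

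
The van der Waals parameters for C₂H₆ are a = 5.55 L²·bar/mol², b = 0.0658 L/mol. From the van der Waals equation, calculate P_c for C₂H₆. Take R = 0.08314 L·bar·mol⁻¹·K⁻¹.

For a van der Waals gas, P_c = a/(27b²).
P_c = 5.55/(27×(0.0658)²) = 5.55/0.11690 = 47.48 bar

P_c ≈ 47.48 bar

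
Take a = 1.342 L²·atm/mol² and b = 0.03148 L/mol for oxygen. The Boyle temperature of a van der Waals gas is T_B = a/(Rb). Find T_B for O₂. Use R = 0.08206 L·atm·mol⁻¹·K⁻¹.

For a van der Waals gas the second virial coefficient B₂ = b − a/(RT) vanishes at T_B = a/(Rb).
T_B = 1.342/(0.08206×0.03148) = 1.342/0.0025832 = 519.5 K

T_B ≈ 519.5 K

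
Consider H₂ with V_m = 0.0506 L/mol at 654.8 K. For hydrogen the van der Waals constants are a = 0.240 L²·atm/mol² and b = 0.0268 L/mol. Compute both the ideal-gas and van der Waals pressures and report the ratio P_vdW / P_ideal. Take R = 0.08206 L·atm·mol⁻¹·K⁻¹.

Ideal: P_ideal = RT/V_m = (0.08206)(654.8)/0.0506 = 1061.91 atm
vdW: P = RT/(V_m − b) − a/V_m² = 53.7329/0.0238000 − 0.240/0.00256036 = 2257.68 − 93.7368 = 2163.94 atm
Ratio = 2163.94/1061.91 = 2.038

P_vdW / P_ideal ≈ 2.038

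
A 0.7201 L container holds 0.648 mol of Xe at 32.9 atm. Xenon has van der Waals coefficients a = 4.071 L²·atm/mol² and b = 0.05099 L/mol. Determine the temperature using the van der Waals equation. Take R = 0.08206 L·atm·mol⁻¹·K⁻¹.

T ≈ 467.7 K

T = (P + a n²/V²)(V − nb)/(nR)
P + a n²/V² = 32.9 + (4.071)(0.648)²/(0.7201)² = 36.197 atm
V − nb = 0.7201 − (0.648)(0.05099) = 0.68706 L
T = (36.197)(0.68706)/((0.648)(0.08206)) = 467.7 K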